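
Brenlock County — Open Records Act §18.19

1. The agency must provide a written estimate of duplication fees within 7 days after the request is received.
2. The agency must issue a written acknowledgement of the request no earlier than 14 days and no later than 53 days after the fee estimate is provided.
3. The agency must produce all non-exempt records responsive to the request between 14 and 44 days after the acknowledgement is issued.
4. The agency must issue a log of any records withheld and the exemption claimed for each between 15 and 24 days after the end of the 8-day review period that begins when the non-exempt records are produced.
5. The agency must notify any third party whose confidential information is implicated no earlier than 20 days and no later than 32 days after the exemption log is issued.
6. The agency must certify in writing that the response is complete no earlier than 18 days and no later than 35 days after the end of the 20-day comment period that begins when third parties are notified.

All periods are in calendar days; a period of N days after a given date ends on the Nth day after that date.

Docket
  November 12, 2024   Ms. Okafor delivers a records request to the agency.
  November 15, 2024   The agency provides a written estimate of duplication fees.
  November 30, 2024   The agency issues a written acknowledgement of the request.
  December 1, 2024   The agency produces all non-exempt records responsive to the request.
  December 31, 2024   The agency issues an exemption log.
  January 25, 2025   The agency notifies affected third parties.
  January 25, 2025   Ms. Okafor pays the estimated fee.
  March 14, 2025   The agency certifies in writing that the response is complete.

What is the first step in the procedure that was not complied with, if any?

(1) due by November 12, 2024 + 7 days = November 19, 2024; November 15, 2024 is within that limit.
(2) the permitted window runs from November 15, 2024 + 14 = November 29, 2024 to November 15, 2024 + 53 = January 7, 2025; November 30, 2024 falls inside that range.
(3) the permitted window runs from November 30, 2024 + 14 = December 14, 2024 to November 30, 2024 + 44 = January 13, 2025; December 1, 2024 is 13 days too early.

Step 3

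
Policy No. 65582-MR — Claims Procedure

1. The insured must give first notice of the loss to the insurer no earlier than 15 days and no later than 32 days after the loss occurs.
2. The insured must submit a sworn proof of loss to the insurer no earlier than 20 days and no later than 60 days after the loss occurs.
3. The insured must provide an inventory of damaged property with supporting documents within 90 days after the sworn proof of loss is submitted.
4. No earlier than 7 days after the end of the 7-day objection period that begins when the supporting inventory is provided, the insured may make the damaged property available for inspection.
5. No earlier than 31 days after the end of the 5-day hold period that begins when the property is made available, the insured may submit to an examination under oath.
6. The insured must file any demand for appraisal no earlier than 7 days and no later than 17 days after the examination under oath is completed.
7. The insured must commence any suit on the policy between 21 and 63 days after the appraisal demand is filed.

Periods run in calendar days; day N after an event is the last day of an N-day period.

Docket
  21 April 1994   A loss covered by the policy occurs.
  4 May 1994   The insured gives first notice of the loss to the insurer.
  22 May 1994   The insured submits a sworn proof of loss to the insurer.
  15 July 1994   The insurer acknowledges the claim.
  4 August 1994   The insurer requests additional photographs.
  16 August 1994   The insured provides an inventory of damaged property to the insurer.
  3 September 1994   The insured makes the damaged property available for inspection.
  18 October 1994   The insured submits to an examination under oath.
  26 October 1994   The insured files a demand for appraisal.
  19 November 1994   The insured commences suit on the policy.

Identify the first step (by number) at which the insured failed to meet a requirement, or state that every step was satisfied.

(1) the permitted window runs from 21 April 1994 + 15 = 6 May 1994 to 21 April 1994 + 32 = 23 May 1994; done 4 May 1994 — 2 days before the window opened.

Step 1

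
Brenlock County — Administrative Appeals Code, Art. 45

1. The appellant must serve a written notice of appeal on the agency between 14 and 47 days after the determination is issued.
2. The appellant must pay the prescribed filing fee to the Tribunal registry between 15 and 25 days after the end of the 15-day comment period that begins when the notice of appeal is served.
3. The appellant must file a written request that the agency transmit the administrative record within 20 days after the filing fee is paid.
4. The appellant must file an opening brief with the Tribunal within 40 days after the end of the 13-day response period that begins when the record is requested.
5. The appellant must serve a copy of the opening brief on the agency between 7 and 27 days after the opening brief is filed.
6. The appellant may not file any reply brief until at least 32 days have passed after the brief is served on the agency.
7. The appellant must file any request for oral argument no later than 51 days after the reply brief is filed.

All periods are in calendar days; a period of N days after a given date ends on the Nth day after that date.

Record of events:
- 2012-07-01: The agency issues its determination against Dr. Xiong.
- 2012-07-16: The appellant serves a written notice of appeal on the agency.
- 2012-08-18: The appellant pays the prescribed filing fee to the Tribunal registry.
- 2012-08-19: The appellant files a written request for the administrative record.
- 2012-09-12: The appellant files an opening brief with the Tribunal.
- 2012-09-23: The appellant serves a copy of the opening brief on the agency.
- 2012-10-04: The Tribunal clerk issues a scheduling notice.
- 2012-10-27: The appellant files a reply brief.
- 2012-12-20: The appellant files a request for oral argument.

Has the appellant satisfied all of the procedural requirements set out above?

No

Step 1: the window is 14–47 days after 2012-07-01 (when the determination is issued), so 2012-07-15 through 2012-08-17; done 2012-07-16 — within the window.
Step 2: the window is 15–25 days after 2012-07-31 (end of the 15-day comment period, which began when the notice of appeal is served on 2012-07-16), so 2012-08-15 through 2012-08-25; done 2012-08-18 — within the window.
Step 3: 20 days after 2012-08-18 (when the filing fee is paid) is 2012-09-07; 2012-08-19 is within that limit.
Step 4: 40 days after 2012-09-01 (end of the 13-day response period, which began when the record is requested on 2012-08-19) is 2012-10-11; done 2012-09-12 — timely.
Step 5: the window is 7–27 days after 2012-09-12 (when the opening brief is filed), so 2012-09-19 through 2012-10-09; 2012-09-23 falls inside that range.
Step 6: the earliest permitted date is 32 days after 2012-09-23 (when the brief is served on the agency), i.e. 2012-10-25; done 2012-10-27 — permitted.
Step 7: 51 days after 2012-10-27 (when the reply brief is filed) is 2012-12-17; 2012-12-20 misses that deadline by 3 days.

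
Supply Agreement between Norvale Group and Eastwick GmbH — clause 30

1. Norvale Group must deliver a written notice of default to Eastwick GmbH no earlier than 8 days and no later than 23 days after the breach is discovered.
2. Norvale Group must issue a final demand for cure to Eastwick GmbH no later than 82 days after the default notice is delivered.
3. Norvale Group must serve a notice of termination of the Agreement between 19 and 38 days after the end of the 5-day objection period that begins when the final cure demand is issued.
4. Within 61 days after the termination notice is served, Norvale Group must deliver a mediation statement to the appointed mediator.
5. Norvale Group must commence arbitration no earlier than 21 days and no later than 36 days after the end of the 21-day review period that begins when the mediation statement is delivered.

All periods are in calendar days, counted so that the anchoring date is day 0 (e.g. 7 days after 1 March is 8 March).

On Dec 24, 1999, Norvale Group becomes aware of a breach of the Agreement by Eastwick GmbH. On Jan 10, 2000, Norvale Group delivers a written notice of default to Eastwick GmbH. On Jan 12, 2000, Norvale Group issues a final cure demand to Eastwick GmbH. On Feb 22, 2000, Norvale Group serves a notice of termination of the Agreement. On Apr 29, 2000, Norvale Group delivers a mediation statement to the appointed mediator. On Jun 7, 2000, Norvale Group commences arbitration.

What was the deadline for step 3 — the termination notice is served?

The final cure demand is issued on Jan 12, 2000; the 5-day objection period therefore ends Jan 17, 2000, and step 3 runs from that date. The window is 19–38 days after Jan 17, 2000; it closes on Feb 24, 2000.

Feb 24, 2000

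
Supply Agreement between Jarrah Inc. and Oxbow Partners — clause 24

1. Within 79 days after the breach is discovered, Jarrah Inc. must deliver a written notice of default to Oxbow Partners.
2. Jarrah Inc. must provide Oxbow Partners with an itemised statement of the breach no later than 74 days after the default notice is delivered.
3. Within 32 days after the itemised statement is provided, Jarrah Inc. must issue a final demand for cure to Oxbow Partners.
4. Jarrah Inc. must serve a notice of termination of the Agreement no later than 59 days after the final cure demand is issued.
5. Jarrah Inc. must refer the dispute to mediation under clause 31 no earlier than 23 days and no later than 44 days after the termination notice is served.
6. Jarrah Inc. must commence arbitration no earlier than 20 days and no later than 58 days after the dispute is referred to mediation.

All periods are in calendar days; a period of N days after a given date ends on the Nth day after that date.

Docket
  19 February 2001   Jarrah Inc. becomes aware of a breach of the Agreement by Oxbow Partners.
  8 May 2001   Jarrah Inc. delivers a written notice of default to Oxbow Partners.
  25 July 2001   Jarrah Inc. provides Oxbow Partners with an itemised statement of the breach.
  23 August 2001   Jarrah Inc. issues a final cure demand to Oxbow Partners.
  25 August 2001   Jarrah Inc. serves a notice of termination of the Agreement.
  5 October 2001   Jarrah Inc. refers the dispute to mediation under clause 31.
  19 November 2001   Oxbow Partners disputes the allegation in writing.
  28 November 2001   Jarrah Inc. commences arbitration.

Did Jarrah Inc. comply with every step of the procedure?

No

Step 1: 79 days after 19 February 2001 (when the breach is discovered) is 9 May 2001; 8 May 2001 is within that limit.
Step 2: 74 days after 8 May 2001 (when the default notice is delivered) is 21 July 2001; 25 July 2001 misses that deadline by 4 days.
No need to go further; step 2 was not satisfied.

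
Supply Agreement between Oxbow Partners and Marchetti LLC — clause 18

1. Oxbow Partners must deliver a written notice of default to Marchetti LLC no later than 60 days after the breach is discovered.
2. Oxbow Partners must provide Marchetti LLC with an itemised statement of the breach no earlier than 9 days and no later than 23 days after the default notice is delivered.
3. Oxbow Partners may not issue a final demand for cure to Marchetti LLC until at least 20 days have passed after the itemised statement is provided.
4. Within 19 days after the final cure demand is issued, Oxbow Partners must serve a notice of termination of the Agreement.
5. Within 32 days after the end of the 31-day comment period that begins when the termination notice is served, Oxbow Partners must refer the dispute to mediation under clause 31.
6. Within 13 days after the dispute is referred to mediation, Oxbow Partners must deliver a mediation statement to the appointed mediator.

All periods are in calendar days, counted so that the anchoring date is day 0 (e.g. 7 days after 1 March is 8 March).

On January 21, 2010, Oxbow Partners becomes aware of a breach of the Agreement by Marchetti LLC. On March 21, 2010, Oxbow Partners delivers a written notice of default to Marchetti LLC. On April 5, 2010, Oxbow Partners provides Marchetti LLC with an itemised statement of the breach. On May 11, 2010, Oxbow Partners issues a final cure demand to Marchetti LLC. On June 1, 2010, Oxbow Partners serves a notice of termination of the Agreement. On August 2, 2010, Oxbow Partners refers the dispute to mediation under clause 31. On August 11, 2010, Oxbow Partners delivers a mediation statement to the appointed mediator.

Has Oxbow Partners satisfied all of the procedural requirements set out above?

No

Step 1: 60 days after January 21, 2010 (when the breach is discovered) is March 22, 2010; completed March 21, 2010, before the deadline.
Step 2: the window is 9–23 days after March 21, 2010 (when the default notice is delivered), so March 30, 2010 through April 13, 2010; done April 5, 2010, which is between those dates.
Step 3: the earliest permitted date is 20 days after April 5, 2010 (when the itemised statement is provided), i.e. April 25, 2010; May 11, 2010 is on or after that date.
Step 4: 19 days after May 11, 2010 (when the final cure demand is issued) is May 30, 2010; done June 1, 2010 — 2 days late.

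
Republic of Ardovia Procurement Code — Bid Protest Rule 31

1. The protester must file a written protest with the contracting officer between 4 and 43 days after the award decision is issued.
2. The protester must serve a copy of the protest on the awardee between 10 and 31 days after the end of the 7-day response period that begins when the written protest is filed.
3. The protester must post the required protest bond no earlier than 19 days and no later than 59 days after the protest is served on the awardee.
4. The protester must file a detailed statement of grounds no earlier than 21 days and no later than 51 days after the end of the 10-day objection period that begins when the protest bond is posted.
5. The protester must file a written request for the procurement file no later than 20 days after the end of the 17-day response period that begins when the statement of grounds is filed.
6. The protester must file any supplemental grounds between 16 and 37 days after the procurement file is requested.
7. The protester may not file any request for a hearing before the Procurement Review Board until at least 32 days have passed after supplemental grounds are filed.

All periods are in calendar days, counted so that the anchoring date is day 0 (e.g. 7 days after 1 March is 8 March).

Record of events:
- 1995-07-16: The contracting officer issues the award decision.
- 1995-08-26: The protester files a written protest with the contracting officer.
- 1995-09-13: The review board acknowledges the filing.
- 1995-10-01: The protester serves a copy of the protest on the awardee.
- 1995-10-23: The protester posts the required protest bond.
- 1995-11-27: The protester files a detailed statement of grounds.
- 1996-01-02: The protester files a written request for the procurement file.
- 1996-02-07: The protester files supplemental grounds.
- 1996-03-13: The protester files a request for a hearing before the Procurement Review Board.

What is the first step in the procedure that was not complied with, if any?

None — every step was satisfied

(1) the permitted window runs from 1995-07-16 + 4 = 1995-07-20 to 1995-07-16 + 43 = 1995-08-28; done 1995-08-26 — within the window.
(2) the permitted window runs from 1995-09-02 + 10 = 1995-09-12 to 1995-09-02 + 31 = 1995-10-03; done 1995-10-01 — within the window.
(3) the permitted window runs from 1995-10-01 + 19 = 1995-10-20 to 1995-10-01 + 59 = 1995-11-29; done 1995-10-23, which is between those dates.
(4) the permitted window runs from 1995-11-02 + 21 = 1995-11-23 to 1995-11-02 + 51 = 1995-12-23; 1995-11-27 falls inside that range.
(5) due by 1995-12-14 + 20 days = 1996-01-03; completed 1996-01-02, before the deadline.
(6) the permitted window runs from 1996-01-02 + 16 = 1996-01-18 to 1996-01-02 + 37 = 1996-02-08; done 1996-02-07, which is between those dates.
(7) permitted from 1996-02-07 + 32 days = 1996-03-10 onward; done 1996-03-13, after the minimum wait.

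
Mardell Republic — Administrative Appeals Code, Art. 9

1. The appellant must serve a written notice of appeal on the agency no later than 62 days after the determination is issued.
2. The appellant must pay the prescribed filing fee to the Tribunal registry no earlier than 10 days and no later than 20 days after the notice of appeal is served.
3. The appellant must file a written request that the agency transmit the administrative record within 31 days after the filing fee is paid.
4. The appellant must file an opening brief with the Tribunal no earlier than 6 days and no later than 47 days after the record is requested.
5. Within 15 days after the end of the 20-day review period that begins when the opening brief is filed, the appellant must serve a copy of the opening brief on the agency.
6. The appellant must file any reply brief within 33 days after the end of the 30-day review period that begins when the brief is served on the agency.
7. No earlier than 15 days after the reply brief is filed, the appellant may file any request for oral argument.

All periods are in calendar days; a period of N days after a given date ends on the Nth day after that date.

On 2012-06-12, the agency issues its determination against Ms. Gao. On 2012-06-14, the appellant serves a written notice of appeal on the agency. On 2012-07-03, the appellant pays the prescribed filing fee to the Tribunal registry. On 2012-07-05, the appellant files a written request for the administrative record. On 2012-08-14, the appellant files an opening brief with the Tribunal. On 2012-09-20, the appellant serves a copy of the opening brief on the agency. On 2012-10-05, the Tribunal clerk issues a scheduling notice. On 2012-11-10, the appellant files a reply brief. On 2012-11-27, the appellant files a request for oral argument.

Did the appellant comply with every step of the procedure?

No

Step 1: 62 days after 2012-06-12 (when the determination is issued) is 2012-08-13; done 2012-06-14 — timely.
Step 2: the window is 10–20 days after 2012-06-14 (when the notice of appeal is served), so 2012-06-24 through 2012-07-04; done 2012-07-03 — within the window.
Step 3: 31 days after 2012-07-03 (when the filing fee is paid) is 2012-08-03; completed 2012-07-05, before the deadline.
Step 4: the window is 6–47 days after 2012-07-05 (when the record is requested), so 2012-07-11 through 2012-08-21; 2012-08-14 falls inside that range.
Step 5: 15 days after 2012-09-03 (end of the 20-day review period, which began when the opening brief is filed on 2012-08-14) is 2012-09-18; done 2012-09-20 — 2 days late.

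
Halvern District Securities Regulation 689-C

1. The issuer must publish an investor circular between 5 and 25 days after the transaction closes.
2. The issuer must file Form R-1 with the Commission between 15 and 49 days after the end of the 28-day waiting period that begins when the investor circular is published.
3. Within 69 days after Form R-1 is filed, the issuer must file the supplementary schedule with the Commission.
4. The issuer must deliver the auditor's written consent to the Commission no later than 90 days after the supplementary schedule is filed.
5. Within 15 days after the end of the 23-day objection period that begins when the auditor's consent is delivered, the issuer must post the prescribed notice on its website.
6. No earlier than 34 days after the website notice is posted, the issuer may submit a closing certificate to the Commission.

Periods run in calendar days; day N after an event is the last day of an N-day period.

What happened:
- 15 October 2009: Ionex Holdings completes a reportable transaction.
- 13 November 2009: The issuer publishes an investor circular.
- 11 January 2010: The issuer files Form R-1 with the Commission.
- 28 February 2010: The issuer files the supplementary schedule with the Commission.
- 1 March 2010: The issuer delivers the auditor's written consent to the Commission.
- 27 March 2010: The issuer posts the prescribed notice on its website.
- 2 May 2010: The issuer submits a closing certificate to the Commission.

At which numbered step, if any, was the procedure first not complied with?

Step 1 — 5 and 25 days from 15 October 2009 (when the transaction closes) are 20 October 2009 and 9 November 2009 respectively; done 13 November 2009 — 4 days after the window closed.
No need to go further; step 1 was not satisfied.

Step 1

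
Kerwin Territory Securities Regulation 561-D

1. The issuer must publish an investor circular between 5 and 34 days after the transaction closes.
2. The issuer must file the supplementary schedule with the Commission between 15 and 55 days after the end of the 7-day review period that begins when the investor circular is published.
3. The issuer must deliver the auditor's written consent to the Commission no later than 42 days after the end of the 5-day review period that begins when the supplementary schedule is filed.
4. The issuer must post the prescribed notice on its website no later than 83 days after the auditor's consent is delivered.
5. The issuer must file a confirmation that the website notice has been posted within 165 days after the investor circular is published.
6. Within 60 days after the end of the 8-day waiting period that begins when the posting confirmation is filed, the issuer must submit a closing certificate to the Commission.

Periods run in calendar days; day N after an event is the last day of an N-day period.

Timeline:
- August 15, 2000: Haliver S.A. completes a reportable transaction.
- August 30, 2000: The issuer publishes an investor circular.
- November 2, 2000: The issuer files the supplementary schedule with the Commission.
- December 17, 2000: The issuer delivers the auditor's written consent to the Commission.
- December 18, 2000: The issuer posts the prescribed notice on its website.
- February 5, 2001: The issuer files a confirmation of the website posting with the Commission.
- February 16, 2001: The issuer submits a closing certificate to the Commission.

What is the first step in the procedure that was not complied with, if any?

Step 2

(1) the permitted window runs from August 15, 2000 + 5 = August 20, 2000 to August 15, 2000 + 34 = September 18, 2000; done August 30, 2000, which is between those dates.
(2) the permitted window runs from September 6, 2000 + 15 = September 21, 2000 to September 6, 2000 + 55 = October 31, 2000; done November 2, 2000 — 2 days after the window closed.
The procedure was therefore not followed at step 2.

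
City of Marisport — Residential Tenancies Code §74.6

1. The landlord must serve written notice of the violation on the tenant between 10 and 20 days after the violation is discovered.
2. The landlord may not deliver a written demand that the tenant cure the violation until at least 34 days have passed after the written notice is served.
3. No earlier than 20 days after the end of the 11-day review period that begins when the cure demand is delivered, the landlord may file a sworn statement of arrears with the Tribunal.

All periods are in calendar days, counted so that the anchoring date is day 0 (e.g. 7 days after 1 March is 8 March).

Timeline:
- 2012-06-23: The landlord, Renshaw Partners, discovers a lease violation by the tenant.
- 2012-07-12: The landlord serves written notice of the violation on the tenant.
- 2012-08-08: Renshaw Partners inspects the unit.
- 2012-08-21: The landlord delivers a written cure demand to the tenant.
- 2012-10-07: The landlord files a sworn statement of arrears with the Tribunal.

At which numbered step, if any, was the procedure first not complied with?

(1) the permitted window runs from 2012-06-23 + 10 = 2012-07-03 to 2012-06-23 + 20 = 2012-07-13; 2012-07-12 falls inside that range.
(2) permitted from 2012-07-12 + 34 days = 2012-08-15 onward; 2012-08-21 is on or after that date.
(3) permitted from 2012-09-01 + 20 days = 2012-09-21 onward; 2012-10-07 is on or after that date.

None — every step was satisfied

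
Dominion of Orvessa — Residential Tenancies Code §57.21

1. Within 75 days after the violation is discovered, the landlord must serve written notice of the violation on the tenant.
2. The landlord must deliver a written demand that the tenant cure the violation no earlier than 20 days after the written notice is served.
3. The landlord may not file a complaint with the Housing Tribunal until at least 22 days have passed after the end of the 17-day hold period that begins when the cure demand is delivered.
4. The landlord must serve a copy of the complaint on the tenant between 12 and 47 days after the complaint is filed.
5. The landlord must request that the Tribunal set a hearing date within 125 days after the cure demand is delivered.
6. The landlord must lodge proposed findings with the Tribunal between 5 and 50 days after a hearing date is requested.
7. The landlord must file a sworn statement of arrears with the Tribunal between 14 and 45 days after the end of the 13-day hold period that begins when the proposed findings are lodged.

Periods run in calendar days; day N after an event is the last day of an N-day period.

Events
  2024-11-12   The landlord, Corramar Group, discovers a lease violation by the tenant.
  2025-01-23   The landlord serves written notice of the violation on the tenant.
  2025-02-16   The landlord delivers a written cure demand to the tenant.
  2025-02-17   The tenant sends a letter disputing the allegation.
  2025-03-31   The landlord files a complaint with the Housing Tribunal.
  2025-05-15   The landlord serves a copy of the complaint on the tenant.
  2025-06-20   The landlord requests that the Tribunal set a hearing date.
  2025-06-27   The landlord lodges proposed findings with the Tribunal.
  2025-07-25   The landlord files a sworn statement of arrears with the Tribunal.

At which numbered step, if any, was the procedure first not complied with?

None — every step was satisfied

Step 1: 75 days after 2024-11-12 (when the violation is discovered) is 2025-01-26; done 2025-01-23 — timely.
Step 2: the earliest permitted date is 20 days after 2025-01-23 (when the written notice is served), i.e. 2025-02-12; 2025-02-16 is on or after that date.
Step 3: the earliest permitted date is 22 days after 2025-03-05 (end of the 17-day hold period, which began when the cure demand is delivered on 2025-02-16), i.e. 2025-03-27; 2025-03-31 is on or after that date.
Step 4: the window is 12–47 days after 2025-03-31 (when the complaint is filed), so 2025-04-12 through 2025-05-17; done 2025-05-15, which is between those dates.
Step 5: 125 days after 2025-02-16 (when the cure demand is delivered) is 2025-06-21; done 2025-06-20 — timely.
Step 6: the window is 5–50 days after 2025-06-20 (when a hearing date is requested), so 2025-06-25 through 2025-08-09; 2025-06-27 falls inside that range.
Step 7: the window is 14–45 days after 2025-07-10 (end of the 13-day hold period, which began when the proposed findings are lodged on 2025-06-27), so 2025-07-24 through 2025-08-24; done 2025-07-25 — within the window.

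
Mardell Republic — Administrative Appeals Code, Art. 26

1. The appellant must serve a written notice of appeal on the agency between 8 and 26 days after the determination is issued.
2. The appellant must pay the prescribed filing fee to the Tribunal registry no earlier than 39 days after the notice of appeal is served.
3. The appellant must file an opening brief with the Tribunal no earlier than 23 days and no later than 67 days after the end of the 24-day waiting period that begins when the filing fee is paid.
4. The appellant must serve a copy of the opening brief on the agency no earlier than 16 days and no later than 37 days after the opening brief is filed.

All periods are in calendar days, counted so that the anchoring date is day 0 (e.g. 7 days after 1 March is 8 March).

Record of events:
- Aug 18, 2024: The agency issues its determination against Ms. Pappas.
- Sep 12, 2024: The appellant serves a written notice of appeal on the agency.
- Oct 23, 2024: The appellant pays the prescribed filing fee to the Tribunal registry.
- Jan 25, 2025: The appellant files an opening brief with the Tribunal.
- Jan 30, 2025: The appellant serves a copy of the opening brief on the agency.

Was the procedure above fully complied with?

No

Step 1 — 8 and 26 days from Aug 18, 2024 (when the determination is issued) are Aug 26, 2024 and Sep 13, 2024 respectively; Sep 12, 2024 falls inside that range.
Step 2 — must wait 39 days from Sep 12, 2024 (when the notice of appeal is served), so not before Oct 21, 2024; done Oct 23, 2024 — permitted.
Step 3 — 23 and 67 days from Nov 16, 2024 (end of the 24-day waiting period, which began when the filing fee is paid on Oct 23, 2024) are Dec 9, 2024 and Jan 22, 2025 respectively; Jan 25, 2025 is 3 days past the end of the window.
The analysis stops there.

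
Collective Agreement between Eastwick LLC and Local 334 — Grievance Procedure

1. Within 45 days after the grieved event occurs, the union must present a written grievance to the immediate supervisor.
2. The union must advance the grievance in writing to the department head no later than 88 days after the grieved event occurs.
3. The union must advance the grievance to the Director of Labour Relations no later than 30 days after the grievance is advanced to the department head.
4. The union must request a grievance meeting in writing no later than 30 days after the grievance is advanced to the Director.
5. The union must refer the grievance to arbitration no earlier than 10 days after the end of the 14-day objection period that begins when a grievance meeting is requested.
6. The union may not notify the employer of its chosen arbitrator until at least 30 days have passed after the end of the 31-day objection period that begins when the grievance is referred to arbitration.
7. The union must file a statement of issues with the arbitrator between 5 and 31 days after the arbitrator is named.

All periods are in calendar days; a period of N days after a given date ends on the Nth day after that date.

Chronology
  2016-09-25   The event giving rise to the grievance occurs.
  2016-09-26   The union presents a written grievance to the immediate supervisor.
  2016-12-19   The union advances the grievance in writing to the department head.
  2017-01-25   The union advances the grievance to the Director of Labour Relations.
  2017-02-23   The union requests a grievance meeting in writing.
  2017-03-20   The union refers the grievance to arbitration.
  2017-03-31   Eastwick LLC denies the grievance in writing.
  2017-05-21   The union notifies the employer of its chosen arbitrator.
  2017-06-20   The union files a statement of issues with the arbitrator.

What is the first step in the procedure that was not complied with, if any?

Step 1: 45 days after 2016-09-25 (when the grieved event occurs) is 2016-11-09; 2016-09-26 is within that limit.
Step 2: 88 days after 2016-09-25 (when the grieved event occurs) is 2016-12-22; completed 2016-12-19, before the deadline.
Step 3: 30 days after 2016-12-19 (when the grievance is advanced to the department head) is 2017-01-18; not done until 2017-01-25, 7 days after the deadline.
That is the first point of non-compliance.

Step 3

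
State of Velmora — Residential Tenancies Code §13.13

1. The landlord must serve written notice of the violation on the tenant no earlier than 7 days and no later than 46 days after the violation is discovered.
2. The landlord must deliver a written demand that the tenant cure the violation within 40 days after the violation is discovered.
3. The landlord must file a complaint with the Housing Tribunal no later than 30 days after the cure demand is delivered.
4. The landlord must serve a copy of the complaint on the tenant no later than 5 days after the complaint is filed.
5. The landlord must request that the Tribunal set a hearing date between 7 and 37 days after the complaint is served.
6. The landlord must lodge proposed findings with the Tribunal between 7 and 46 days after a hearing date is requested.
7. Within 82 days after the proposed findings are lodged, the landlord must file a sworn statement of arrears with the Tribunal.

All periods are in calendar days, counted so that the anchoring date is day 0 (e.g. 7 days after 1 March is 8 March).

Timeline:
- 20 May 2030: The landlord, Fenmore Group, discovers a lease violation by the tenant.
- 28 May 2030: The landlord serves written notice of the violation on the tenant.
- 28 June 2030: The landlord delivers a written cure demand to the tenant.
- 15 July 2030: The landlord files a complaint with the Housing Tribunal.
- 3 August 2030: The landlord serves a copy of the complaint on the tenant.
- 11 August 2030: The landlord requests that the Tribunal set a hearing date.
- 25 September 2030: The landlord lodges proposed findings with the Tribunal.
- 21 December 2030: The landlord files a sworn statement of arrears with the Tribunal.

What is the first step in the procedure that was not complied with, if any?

Step 4

(1) the permitted window runs from 20 May 2030 + 7 = 27 May 2030 to 20 May 2030 + 46 = 5 July 2030; done 28 May 2030 — within the window.
(2) due by 20 May 2030 + 40 days = 29 June 2030; completed 28 June 2030, before the deadline.
(3) due by 28 June 2030 + 30 days = 28 July 2030; completed 15 July 2030, before the deadline.
(4) due by 15 July 2030 + 5 days = 20 July 2030; not done until 3 August 2030, 14 days after the deadline.
No need to go further; step 4 was not satisfied.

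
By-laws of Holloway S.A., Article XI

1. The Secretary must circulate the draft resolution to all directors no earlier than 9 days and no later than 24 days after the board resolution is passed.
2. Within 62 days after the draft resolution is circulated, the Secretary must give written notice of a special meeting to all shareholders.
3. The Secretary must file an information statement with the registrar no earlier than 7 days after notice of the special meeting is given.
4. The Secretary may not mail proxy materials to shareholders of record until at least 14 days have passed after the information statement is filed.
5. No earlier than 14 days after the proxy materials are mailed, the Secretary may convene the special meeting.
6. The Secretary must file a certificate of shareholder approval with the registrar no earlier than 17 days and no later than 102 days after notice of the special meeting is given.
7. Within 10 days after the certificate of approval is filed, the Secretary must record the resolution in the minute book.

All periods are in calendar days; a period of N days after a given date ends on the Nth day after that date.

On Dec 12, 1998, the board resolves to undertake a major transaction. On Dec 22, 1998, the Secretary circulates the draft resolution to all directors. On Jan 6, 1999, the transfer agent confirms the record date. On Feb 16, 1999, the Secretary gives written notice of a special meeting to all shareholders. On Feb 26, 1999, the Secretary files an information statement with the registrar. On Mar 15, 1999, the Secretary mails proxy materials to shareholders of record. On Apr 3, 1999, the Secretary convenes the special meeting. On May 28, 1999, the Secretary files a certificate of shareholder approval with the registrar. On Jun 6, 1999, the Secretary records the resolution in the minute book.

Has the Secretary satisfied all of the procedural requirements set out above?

Yes

(1) the permitted window runs from Dec 12, 1998 + 9 = Dec 21, 1998 to Dec 12, 1998 + 24 = Jan 5, 1999; done Dec 22, 1998 — within the window.
(2) due by Dec 22, 1998 + 62 days = Feb 22, 1999; done Feb 16, 1999 — timely.
(3) permitted from Feb 16, 1999 + 7 days = Feb 23, 1999 onward; Feb 26, 1999 is on or after that date.
(4) permitted from Feb 26, 1999 + 14 days = Mar 12, 1999 onward; done Mar 15, 1999, after the minimum wait.
(5) permitted from Mar 15, 1999 + 14 days = Mar 29, 1999 onward; Apr 3, 1999 is on or after that date.
(6) the permitted window runs from Feb 16, 1999 + 17 = Mar 5, 1999 to Feb 16, 1999 + 102 = May 29, 1999; May 28, 1999 falls inside that range.
(7) due by May 28, 1999 + 10 days = Jun 7, 1999; done Jun 6, 1999 — timely.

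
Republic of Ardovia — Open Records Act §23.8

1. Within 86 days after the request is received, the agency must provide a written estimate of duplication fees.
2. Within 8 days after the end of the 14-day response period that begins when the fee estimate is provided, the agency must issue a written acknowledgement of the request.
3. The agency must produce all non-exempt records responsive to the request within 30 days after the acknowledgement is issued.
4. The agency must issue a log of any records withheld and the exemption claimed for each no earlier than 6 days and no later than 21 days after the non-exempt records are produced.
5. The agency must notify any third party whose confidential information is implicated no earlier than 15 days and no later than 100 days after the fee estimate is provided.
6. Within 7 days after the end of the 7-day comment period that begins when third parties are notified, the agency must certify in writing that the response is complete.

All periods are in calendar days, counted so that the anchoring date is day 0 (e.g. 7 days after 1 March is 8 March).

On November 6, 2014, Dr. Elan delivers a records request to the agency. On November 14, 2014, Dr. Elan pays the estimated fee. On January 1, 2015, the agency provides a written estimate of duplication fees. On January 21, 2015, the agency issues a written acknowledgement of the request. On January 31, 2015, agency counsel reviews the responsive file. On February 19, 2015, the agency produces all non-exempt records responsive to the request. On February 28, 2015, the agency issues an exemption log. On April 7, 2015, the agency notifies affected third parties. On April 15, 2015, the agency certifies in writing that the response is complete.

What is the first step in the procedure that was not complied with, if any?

None — every step was satisfied

Step 1: 86 days after November 6, 2014 (when the request is received) is January 31, 2015; January 1, 2015 is within that limit.
Step 2: 8 days after January 15, 2015 (end of the 14-day response period, which began when the fee estimate is provided on January 1, 2015) is January 23, 2015; completed January 21, 2015, before the deadline.
Step 3: 30 days after January 21, 2015 (when the acknowledgement is issued) is February 20, 2015; done February 19, 2015 — timely.
Step 4: the window is 6–21 days after February 19, 2015 (when the non-exempt records are produced), so February 25, 2015 through March 12, 2015; done February 28, 2015, which is between those dates.
Step 5: the window is 15–100 days after January 1, 2015 (when the fee estimate is provided), so January 16, 2015 through April 11, 2015; done April 7, 2015 — within the window.
Step 6: 7 days after April 14, 2015 (end of the 7-day comment period, which began when third parties are notified on April 7, 2015) is April 21, 2015; April 15, 2015 is within that limit.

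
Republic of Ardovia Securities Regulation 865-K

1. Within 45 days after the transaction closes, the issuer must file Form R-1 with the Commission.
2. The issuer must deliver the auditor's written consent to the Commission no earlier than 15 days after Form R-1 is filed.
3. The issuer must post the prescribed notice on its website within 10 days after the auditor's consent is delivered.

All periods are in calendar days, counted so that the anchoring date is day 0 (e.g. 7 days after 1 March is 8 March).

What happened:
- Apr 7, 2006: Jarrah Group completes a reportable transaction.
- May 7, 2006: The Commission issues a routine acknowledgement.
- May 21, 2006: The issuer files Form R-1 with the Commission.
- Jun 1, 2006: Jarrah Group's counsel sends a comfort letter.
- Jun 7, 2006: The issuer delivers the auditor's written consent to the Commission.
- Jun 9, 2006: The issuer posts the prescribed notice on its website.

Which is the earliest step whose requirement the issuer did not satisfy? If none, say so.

(1) due by Apr 7, 2006 + 45 days = May 22, 2006; done May 21, 2006 — timely.
(2) permitted from May 21, 2006 + 15 days = Jun 5, 2006 onward; done Jun 7, 2006, after the minimum wait.
(3) due by Jun 7, 2006 + 10 days = Jun 17, 2006; Jun 9, 2006 is within that limit.

None — every step was satisfied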